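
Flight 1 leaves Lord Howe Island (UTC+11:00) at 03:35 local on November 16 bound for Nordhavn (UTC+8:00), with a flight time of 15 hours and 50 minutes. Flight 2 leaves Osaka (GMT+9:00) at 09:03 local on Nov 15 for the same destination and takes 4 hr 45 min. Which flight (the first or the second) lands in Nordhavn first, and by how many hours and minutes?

Flight 1 in UTC: 03:35 − 11:00 = 16:35 on Nov 15.
+15 hours and 50 minutes → arrive 08:25 UTC on Nov 16.
Flight 2 in UTC: 09:03 − 9:00 = 00:03 on Nov 15.
+4 hours and 45 minutes → arrive 04:48 UTC on Nov 15.
Flight 2 lands earlier by 27 hours 37 minutes.

the second, by 27 hours 37 minutes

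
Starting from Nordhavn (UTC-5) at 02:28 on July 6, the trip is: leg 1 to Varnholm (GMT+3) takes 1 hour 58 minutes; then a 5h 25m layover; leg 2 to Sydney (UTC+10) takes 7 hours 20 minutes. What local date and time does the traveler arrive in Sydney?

Convert departure to UTC: 02:28 + 5:00 = 07:28 UTC on Jul 6.
Add 1 hour and 58 minutes leg 1 → 09:26 UTC.
Add 5 hours and 25 minutes layover in Varnholm → 14:51 UTC.
Add 7 hours and 20 minutes leg 2 → 22:11 UTC.
Sydney is UTC+10:00, so local arrival = 22:11 + 10:00 = 08:11 on Jul 7.

08:11 on July 7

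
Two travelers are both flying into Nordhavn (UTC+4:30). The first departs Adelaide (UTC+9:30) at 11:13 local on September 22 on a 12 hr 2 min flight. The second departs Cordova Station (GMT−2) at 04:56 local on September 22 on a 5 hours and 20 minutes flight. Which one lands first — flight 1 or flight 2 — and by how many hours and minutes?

Flight 1 in UTC: 11:13 − 9:30 = 01:43 on Sep 22.
+12 hours and 2 minutes → arrive 13:45 UTC on Sep 22.
Flight 2 in UTC: 04:56 + 2:00 = 06:56 on Sep 22.
+5 hours 20 minutes → arrive 12:16 UTC on Sep 22.
Flight 2 lands earlier by 1 hour 29 minutes.

the second, by 1 hour 29 minutes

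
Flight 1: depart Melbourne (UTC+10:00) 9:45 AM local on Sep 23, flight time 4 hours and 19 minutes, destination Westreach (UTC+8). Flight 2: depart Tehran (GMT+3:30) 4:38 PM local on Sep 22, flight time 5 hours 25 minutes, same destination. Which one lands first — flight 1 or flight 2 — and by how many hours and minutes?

Flight 1 in UTC: 9:45 AM − 10:00 = 11:45 PM on Sep 22.
+4 hours 19 minutes → arrive 4:04 AM UTC on Sep 23.
Flight 2 in UTC: 4:38 PM − 3:30 = 1:08 PM on Sep 22.
+5 hours 25 minutes → arrive 6:33 PM UTC on Sep 22.
Flight 2 lands earlier by 9 hours 31 minutes.

the second, by 9 hours 31 minutes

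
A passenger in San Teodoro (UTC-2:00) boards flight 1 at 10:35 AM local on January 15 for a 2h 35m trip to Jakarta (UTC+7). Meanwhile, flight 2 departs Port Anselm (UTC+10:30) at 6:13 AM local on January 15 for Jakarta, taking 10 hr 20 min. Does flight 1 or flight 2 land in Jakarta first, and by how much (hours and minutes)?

Flight 1 in UTC: 10:35 AM + 2:00 = 12:35 PM on Jan 15.
+2 hours 35 minutes → arrive 3:10 PM UTC on Jan 15.
Flight 2 in UTC: 6:13 AM − 10:30 = 7:43 PM on Jan 14.
+10 hours and 20 minutes → arrive 6:03 AM UTC on Jan 15.
Flight 2 lands earlier by 9 hours 7 minutes.

the second, by 9 hours 7 minutes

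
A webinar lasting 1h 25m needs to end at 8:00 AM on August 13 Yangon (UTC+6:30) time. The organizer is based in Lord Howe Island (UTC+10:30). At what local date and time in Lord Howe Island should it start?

Target end time in UTC: 8:00 AM − 6:30 = 1:30 AM on Aug 13.
Subtract 1 hour and 25 minutes → start 12:05 AM UTC on Aug 13.
Lord Howe Island is UTC+10:30: 12:05 AM + 10:30 = 10:35 AM on Aug 13.

10:35 AM on August 13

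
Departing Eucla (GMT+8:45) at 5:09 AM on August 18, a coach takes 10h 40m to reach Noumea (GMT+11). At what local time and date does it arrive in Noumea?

6:04 PM on August 18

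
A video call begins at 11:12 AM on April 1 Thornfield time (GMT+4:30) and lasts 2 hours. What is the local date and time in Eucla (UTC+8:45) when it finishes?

Convert start to UTC: 11:12 AM − 4:30 = 6:42 AM UTC on Apr 1.
Add 2 hours duration → 8:42 AM UTC.
Eucla is UTC+8:45, so local end time = 8:42 AM + 8:45 = 5:27 PM on Apr 1.

5:27 PM on Apr 1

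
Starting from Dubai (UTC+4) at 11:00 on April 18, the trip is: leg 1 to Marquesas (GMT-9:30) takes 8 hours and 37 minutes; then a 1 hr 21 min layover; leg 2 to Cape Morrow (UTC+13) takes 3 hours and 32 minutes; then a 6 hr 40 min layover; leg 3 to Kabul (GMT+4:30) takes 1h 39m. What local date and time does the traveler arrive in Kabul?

09:19 on April 19

Convert departure to UTC: 11:00 − 4:00 = 07:00 UTC on Apr 18.
Add 8 hours and 37 minutes leg 1 → 15:37 UTC.
Add 1 hour and 21 minutes layover in Marquesas → 16:58 UTC.
Add 3 hours 32 minutes leg 2 → 20:30 UTC.
Add 6 hours and 40 minutes layover in Cape Morrow → 03:10 UTC (Apr 19).
Add 1 hour and 39 minutes leg 3 → 04:49 UTC.
Kabul is UTC+4:30, so local arrival = 04:49 + 4:30 = 09:19 on Apr 19.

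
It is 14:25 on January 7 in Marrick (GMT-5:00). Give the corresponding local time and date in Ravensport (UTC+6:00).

Ravensport is 11:00 ahead of Marrick.
Shift by the zone difference: 14:25 + 11:00 = 01:25 on Jan 8 in Ravensport.

01:25 on Jan 8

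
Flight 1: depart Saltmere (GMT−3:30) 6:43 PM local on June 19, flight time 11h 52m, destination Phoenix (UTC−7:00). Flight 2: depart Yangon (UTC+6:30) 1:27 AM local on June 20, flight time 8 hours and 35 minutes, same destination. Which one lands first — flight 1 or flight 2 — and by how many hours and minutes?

Flight 1 in UTC: 6:43 PM + 3:30 = 10:13 PM on Jun 19.
+11 hours and 52 minutes → arrive 10:05 AM UTC on Jun 20.
Flight 2 in UTC: 1:27 AM − 6:30 = 6:57 PM on Jun 19.
+8 hours and 35 minutes → arrive 3:32 AM UTC on Jun 20.
Flight 2 lands earlier by 6 hours 33 minutes.

the second, by 6 hours 33 minutes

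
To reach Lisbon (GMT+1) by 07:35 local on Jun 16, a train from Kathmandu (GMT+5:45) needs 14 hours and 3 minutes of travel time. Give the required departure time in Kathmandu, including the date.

Target arrival in UTC: 07:35 − 1:00 = 06:35 on Jun 16.
Subtract 14 hours and 3 minutes → departure 16:32 UTC on Jun 15.
Kathmandu is UTC+5:45: 16:32 + 5:45 = 22:17 on Jun 15.

22:17 on June 15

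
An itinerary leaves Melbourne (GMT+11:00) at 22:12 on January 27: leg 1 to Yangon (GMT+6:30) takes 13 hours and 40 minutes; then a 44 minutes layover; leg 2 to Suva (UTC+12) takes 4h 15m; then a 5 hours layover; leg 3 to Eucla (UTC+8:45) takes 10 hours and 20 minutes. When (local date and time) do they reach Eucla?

Convert departure to UTC: 22:12 − 11:00 = 11:12 UTC on Jan 27.
Add 13 hours 40 minutes leg 1 → 00:52 UTC (Jan 28).
Add 44 minutes layover in Yangon → 01:36 UTC.
Add 4 hours and 15 minutes leg 2 → 05:51 UTC.
Add 5 hours layover in Suva → 10:51 UTC.
Add 10 hours 20 minutes leg 3 → 21:11 UTC.
Eucla is UTC+8:45, so local arrival = 21:11 + 8:45 = 05:56 on Jan 29.

05:56 on January 29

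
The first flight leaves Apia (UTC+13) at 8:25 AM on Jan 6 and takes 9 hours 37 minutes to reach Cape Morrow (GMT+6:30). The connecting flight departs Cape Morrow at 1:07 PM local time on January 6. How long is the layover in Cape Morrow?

Convert departure to UTC: 8:25 AM − 13:00 = 7:25 PM UTC on Jan 5.
Add 9 hours and 37 minutes flight time → 5:02 AM UTC (Jan 6).
Cape Morrow is UTC+6:30, so local arrival = 5:02 AM + 6:30 = 11:32 AM on Jan 6.
Layover = 1:07 PM − 11:32 AM = 1 hour 35 minutes.

1 hour 35 minutes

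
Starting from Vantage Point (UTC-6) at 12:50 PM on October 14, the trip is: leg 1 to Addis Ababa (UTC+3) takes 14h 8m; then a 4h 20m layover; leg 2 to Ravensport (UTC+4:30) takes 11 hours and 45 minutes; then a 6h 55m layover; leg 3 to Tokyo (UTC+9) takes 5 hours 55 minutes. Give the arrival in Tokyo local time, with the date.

Convert departure to UTC: 12:50 PM + 6:00 = 6:50 PM UTC on Oct 14.
Add 14 hours 8 minutes leg 1 → 8:58 AM UTC (Oct 15).
Add 4 hours 20 minutes layover in Addis Ababa → 1:18 PM UTC.
Add 11 hours and 45 minutes leg 2 → 1:03 AM UTC (Oct 16).
Add 6 hours and 55 minutes layover in Ravensport → 7:58 AM UTC.
Add 5 hours and 55 minutes leg 3 → 1:53 PM UTC.
Tokyo is UTC+9:00, so local arrival = 1:53 PM + 9:00 = 10:53 PM on Oct 16.

10:53 PM on October 16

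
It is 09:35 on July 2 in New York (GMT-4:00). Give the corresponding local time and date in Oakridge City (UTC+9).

22:35 on Jul 2

Oakridge City is 13:00 ahead of New York.
Shift by the zone difference: 09:35 + 13:00 = 22:35 on Jul 2 in Oakridge City.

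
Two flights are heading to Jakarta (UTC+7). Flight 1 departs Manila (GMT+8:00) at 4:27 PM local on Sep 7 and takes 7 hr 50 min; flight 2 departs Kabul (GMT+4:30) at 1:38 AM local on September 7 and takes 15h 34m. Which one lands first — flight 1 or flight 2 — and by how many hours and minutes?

Flight 1 in UTC: 4:27 PM − 8:00 = 8:27 AM on Sep 7.
+7 hours 50 minutes → arrive 4:17 PM UTC on Sep 7.
Flight 2 in UTC: 1:38 AM − 4:30 = 9:08 PM on Sep 6.
+15 hours 34 minutes → arrive 12:42 PM UTC on Sep 7.
Flight 2 lands earlier by 3 hours 35 minutes.

the second, by 3 hours 35 minutes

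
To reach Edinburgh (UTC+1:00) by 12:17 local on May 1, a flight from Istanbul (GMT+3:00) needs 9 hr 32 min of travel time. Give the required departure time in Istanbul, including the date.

Target arrival in UTC: 12:17 − 1:00 = 11:17 on May 1.
Subtract 9 hours and 32 minutes → departure 01:45 UTC on May 1.
Istanbul is UTC+3:00: 01:45 + 3:00 = 04:45 on May 1.

04:45 on May 1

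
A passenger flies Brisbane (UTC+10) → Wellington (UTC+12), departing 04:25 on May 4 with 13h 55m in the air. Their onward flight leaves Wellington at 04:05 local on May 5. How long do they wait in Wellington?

Convert departure to UTC: 04:25 − 10:00 = 18:25 UTC on May 3.
Add 13 hours 55 minutes flight time → 08:20 UTC (May 4).
Wellington is UTC+12:00, so local arrival = 08:20 + 12:00 = 20:20 on May 4.
Layover = 04:05 − 20:20 (+1 day) = 7 hours 45 minutes.

7 hours 45 minutes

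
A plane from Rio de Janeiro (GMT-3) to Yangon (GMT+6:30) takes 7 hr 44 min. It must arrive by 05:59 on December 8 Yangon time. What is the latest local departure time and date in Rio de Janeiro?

Target arrival in UTC: 05:59 − 6:30 = 23:29 on Dec 7.
Subtract 7 hours 44 minutes → departure 15:45 UTC on Dec 7.
Rio de Janeiro is UTC−3:00: 15:45 − 3:00 = 12:45 on Dec 7.

12:45 on December 7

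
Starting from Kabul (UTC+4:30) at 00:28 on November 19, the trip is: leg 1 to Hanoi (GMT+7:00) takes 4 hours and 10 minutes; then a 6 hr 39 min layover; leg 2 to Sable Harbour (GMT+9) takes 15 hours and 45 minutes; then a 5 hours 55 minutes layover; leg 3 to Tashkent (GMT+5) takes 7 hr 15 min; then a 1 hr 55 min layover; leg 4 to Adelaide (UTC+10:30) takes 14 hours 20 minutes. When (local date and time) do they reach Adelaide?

14:27 on Nov 21

Convert departure to UTC: 00:28 − 4:30 = 19:58 UTC on Nov 18.
Add 4 hours and 10 minutes leg 1 → 00:08 UTC (Nov 19).
Add 6 hours 39 minutes layover in Hanoi → 06:47 UTC.
Add 15 hours and 45 minutes leg 2 → 22:32 UTC.
Add 5 hours and 55 minutes layover in Sable Harbour → 04:27 UTC (Nov 20).
Add 7 hours and 15 minutes leg 3 → 11:42 UTC.
Add 1 hour and 55 minutes layover in Tashkent → 13:37 UTC.
Add 14 hours 20 minutes leg 4 → 03:57 UTC (Nov 21).
Adelaide is UTC+10:30, so local arrival = 03:57 + 10:30 = 14:27 on Nov 21.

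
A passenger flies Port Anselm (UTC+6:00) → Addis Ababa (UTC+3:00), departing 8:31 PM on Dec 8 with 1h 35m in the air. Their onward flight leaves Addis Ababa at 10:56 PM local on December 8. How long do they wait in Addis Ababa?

Convert departure to UTC: 8:31 PM − 6:00 = 2:31 PM UTC on Dec 8.
Add 1 hour 35 minutes flight time → 4:06 PM UTC.
Addis Ababa is UTC+3:00, so local arrival = 4:06 PM + 3:00 = 7:06 PM on Dec 8.
Layover = 10:56 PM − 7:06 PM = 3 hours 50 minutes.

3 hours 50 minutes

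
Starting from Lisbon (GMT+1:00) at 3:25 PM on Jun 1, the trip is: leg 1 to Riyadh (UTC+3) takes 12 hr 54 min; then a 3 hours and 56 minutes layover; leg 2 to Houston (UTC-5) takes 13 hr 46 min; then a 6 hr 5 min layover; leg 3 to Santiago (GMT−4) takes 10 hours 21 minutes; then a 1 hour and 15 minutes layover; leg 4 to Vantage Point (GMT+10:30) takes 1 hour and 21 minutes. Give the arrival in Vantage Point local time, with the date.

2:33 AM on June 4

Convert departure to UTC: 3:25 PM − 1:00 = 2:25 PM UTC on Jun 1.
Add 12 hours 54 minutes leg 1 → 3:19 AM UTC (Jun 2).
Add 3 hours and 56 minutes layover in Riyadh → 7:15 AM UTC.
Add 13 hours 46 minutes leg 2 → 9:01 PM UTC.
Add 6 hours 5 minutes layover in Houston → 3:06 AM UTC (Jun 3).
Add 10 hours and 21 minutes leg 3 → 1:27 PM UTC.
Add 1 hour 15 minutes layover in Santiago → 2:42 PM UTC.
Add 1 hour 21 minutes leg 4 → 4:03 PM UTC.
Vantage Point is UTC+10:30, so local arrival = 4:03 PM + 10:30 = 2:33 AM on Jun 4.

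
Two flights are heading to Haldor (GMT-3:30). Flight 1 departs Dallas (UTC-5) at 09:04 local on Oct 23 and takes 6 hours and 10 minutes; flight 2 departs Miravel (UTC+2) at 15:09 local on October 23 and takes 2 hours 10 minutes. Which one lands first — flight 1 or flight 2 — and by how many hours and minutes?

the second, by 4 hours 55 minutes

Flight 1 in UTC: 09:04 + 5:00 = 14:04 on Oct 23.
+6 hours 10 minutes → arrive 20:14 UTC on Oct 23.
Flight 2 in UTC: 15:09 − 2:00 = 13:09 on Oct 23.
+2 hours 10 minutes → arrive 15:19 UTC on Oct 23.
Flight 2 lands earlier by 4 hours 55 minutes.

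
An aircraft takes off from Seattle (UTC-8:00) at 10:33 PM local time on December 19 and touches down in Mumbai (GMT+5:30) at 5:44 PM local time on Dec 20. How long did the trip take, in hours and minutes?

5 hours 41 minutes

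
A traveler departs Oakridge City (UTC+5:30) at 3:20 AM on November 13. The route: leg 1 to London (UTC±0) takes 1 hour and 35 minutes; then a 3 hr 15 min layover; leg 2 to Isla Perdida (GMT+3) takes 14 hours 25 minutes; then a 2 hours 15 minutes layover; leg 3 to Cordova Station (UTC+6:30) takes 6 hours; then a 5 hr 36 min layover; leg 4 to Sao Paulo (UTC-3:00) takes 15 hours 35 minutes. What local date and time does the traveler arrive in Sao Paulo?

Convert departure to UTC: 3:20 AM − 5:30 = 9:50 PM UTC on Nov 12.
Add 1 hour 35 minutes leg 1 → 11:25 PM UTC.
Add 3 hours and 15 minutes layover in London → 2:40 AM UTC (Nov 13).
Add 14 hours and 25 minutes leg 2 → 5:05 PM UTC.
Add 2 hours and 15 minutes layover in Isla Perdida → 7:20 PM UTC.
Add 6 hours leg 3 → 1:20 AM UTC (Nov 14).
Add 5 hours 36 minutes layover in Cordova Station → 6:56 AM UTC.
Add 15 hours and 35 minutes leg 4 → 10:31 PM UTC.
Sao Paulo is UTC−3:00, so local arrival = 10:31 PM − 3:00 = 7:31 PM on Nov 14.

7:31 PM on November 14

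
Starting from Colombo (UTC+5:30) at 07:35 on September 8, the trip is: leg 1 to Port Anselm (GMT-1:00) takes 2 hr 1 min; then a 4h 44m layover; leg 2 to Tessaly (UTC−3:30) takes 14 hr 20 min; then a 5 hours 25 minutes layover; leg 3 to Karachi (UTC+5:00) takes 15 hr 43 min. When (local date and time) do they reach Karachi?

01:18 on September 10

Convert departure to UTC: 07:35 − 5:30 = 02:05 UTC on Sep 8.
Add 2 hours and 1 minute leg 1 → 04:06 UTC.
Add 4 hours and 44 minutes layover in Port Anselm → 08:50 UTC.
Add 14 hours and 20 minutes leg 2 → 23:10 UTC.
Add 5 hours 25 minutes layover in Tessaly → 04:35 UTC (Sep 9).
Add 15 hours 43 minutes leg 3 → 20:18 UTC.
Karachi is UTC+5:00, so local arrival = 20:18 + 5:00 = 01:18 on Sep 10.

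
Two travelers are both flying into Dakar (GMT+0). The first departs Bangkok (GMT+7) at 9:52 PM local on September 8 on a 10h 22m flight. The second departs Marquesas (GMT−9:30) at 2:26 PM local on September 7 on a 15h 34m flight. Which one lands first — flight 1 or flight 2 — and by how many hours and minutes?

the second, by 9 hours 44 minutes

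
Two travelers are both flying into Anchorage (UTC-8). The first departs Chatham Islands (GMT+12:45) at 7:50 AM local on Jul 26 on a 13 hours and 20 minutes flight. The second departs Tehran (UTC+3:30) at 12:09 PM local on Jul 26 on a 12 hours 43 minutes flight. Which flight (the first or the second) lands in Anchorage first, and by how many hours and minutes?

the first, by 12 hours 57 minutes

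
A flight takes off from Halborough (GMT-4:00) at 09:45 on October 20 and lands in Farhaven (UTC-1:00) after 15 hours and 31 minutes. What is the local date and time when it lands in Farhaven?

04:16 on October 21

Farhaven is 3:00 ahead of Halborough.
After 15 hours and 31 minutes it is 01:16 (Oct 21) in Halborough.
Shift by the zone difference: 01:16 + 3:00 = 04:16 on Oct 21 in Farhaven.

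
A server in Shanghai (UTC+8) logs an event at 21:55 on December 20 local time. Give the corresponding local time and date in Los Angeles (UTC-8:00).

05:55 on December 20

In UTC: 21:55 − 8:00 = 13:55 on Dec 20.
Los Angeles is UTC−8:00: 13:55 − 8:00 = 05:55 on Dec 20.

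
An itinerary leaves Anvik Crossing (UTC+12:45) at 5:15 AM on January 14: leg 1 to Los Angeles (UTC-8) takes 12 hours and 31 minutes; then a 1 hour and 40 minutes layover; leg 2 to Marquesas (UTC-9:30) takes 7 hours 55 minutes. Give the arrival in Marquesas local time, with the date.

Convert departure to UTC: 5:15 AM − 12:45 = 4:30 PM UTC on Jan 13.
Add 12 hours 31 minutes leg 1 → 5:01 AM UTC (Jan 14).
Add 1 hour 40 minutes layover in Los Angeles → 6:41 AM UTC.
Add 7 hours and 55 minutes leg 2 → 2:36 PM UTC.
Marquesas is UTC−9:30, so local arrival = 2:36 PM − 9:30 = 5:06 AM on Jan 14.

5:06 AM on Jan 14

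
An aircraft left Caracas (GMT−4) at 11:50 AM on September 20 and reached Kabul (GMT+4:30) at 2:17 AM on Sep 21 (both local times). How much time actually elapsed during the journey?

Departure in UTC: 11:50 AM + 4:00 = 3:50 PM on Sep 20.
Arrival in UTC: 2:17 AM − 4:30 = 9:47 PM on Sep 20.
Elapsed = 9:47 PM − 3:50 PM = 5 hours 57 minutes.

5 hours 57 minutes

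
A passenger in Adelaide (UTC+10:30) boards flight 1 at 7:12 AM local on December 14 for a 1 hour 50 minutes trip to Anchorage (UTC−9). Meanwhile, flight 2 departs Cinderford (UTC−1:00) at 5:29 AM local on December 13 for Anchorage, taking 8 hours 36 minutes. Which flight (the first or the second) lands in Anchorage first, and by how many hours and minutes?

Flight 1 in UTC: 7:12 AM − 10:30 = 8:42 PM on Dec 13.
+1 hour 50 minutes → arrive 10:32 PM UTC on Dec 13.
Flight 2 in UTC: 5:29 AM + 1:00 = 6:29 AM on Dec 13.
+8 hours and 36 minutes → arrive 3:05 PM UTC on Dec 13.
Flight 2 lands earlier by 7 hours 27 minutes.

the second, by 7 hours 27 minutes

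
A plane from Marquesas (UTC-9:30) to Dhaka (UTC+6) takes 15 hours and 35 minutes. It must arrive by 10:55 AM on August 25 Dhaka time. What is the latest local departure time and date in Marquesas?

3:50 AM on August 24

Target arrival in UTC: 10:55 AM − 6:00 = 4:55 AM on Aug 25.
Subtract 15 hours 35 minutes → departure 1:20 PM UTC on Aug 24.
Marquesas is UTC−9:30: 1:20 PM − 9:30 = 3:50 AM on Aug 24.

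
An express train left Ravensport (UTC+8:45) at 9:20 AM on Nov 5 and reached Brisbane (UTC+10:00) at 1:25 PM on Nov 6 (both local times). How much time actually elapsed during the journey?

26 hours 50 minutes

Brisbane is 1:15 ahead of Ravensport.
Clock-face elapsed time (ignoring zones) is 28 hours 5 minutes.
Actual elapsed = 28 hours 5 minutes − 1:15 = 26 hours 50 minutes.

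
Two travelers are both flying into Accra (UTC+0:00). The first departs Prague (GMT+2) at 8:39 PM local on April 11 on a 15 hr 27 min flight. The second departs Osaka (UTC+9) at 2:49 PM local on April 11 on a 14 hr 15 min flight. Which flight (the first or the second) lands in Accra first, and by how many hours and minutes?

Flight 1 in UTC: 8:39 PM − 2:00 = 6:39 PM on Apr 11.
+15 hours 27 minutes → arrive 10:06 AM UTC on Apr 12.
Flight 2 in UTC: 2:49 PM − 9:00 = 5:49 AM on Apr 11.
+14 hours 15 minutes → arrive 8:04 PM UTC on Apr 11.
Flight 2 lands earlier by 14 hours 2 minutes.

the second, by 14 hours 2 minutes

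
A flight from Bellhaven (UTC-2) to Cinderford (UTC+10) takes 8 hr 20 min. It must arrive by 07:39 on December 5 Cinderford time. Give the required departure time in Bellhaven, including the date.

11:19 on Dec 4

Target arrival in UTC: 07:39 − 10:00 = 21:39 on Dec 4.
Subtract 8 hours 20 minutes → departure 13:19 UTC on Dec 4.
Bellhaven is UTC−2:00: 13:19 − 2:00 = 11:19 on Dec 4.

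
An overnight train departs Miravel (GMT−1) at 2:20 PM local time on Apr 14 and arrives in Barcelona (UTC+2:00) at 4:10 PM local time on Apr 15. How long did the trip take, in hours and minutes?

Barcelona is 3:00 ahead of Miravel.
Clock-face elapsed time (ignoring zones) is 25 hours 50 minutes.
Actual elapsed = 25 hours 50 minutes − 3:00 = 22 hours 50 minutes.

22 hours 50 minutes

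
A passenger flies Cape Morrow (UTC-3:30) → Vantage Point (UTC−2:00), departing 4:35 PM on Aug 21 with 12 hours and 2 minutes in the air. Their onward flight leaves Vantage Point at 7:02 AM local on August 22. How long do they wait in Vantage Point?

Convert departure to UTC: 4:35 PM + 3:30 = 8:05 PM UTC on Aug 21.
Add 12 hours 2 minutes flight time → 8:07 AM UTC (Aug 22).
Vantage Point is UTC−2:00, so local arrival = 8:07 AM − 2:00 = 6:07 AM on Aug 22.
Layover = 7:02 AM − 6:07 AM = 55 minutes.

55 minutes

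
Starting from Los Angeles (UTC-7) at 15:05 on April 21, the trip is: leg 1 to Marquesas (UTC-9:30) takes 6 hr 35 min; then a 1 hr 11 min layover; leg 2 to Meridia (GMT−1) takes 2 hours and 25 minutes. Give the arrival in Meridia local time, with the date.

Convert departure to UTC: 15:05 + 7:00 = 22:05 UTC on Apr 21.
Add 6 hours 35 minutes leg 1 → 04:40 UTC (Apr 22).
Add 1 hour 11 minutes layover in Marquesas → 05:51 UTC.
Add 2 hours and 25 minutes leg 2 → 08:16 UTC.
Meridia is UTC−1:00, so local arrival = 08:16 − 1:00 = 07:16 on Apr 22.

07:16 on Apr 22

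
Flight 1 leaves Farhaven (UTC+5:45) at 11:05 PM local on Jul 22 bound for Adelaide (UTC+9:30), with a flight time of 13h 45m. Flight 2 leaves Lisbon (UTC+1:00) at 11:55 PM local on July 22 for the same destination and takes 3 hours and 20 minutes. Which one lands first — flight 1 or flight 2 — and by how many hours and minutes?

the second, by 4 hours 50 minutes

Flight 1 in UTC: 11:05 PM − 5:45 = 5:20 PM on Jul 22.
+13 hours 45 minutes → arrive 7:05 AM UTC on Jul 23.
Flight 2 in UTC: 11:55 PM − 1:00 = 10:55 PM on Jul 22.
+3 hours 20 minutes → arrive 2:15 AM UTC on Jul 23.
Flight 2 lands earlier by 4 hours 50 minutes.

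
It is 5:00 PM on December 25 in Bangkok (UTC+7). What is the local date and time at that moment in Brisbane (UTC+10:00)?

8:00 PM on December 25

In UTC: 5:00 PM − 7:00 = 10:00 AM on Dec 25.
Brisbane is UTC+10:00: 10:00 AM + 10:00 = 8:00 PM on Dec 25.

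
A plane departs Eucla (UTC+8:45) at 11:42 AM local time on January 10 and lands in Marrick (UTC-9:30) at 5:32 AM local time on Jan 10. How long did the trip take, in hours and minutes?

Departure in UTC: 11:42 AM − 8:45 = 2:57 AM on Jan 10.
Arrival in UTC: 5:32 AM + 9:30 = 3:02 PM on Jan 10.
Elapsed = 3:02 PM − 2:57 AM = 12 hours 5 minutes.

12 hours 5 minutes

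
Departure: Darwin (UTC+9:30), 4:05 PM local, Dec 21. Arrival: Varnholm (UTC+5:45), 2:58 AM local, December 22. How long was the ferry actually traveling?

Varnholm is 3:45 behind Darwin.
Clock-face elapsed time (ignoring zones) is 10 hours 53 minutes.
Actual elapsed = 10 hours 53 minutes + 3:45 = 14 hours 38 minutes.

14 hours 38 minutes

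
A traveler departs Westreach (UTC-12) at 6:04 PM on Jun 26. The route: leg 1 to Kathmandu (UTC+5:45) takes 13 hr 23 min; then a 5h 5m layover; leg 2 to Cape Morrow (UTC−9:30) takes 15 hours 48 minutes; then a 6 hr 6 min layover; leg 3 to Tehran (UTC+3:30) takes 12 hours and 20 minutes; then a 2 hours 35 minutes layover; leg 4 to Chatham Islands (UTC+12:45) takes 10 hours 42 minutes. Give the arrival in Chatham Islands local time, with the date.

Convert departure to UTC: 6:04 PM + 12:00 = 6:04 AM UTC on Jun 27.
Add 13 hours and 23 minutes leg 1 → 7:27 PM UTC.
Add 5 hours and 5 minutes layover in Kathmandu → 12:32 AM UTC (Jun 28).
Add 15 hours 48 minutes leg 2 → 4:20 PM UTC.
Add 6 hours 6 minutes layover in Cape Morrow → 10:26 PM UTC.
Add 12 hours and 20 minutes leg 3 → 10:46 AM UTC (Jun 29).
Add 2 hours and 35 minutes layover in Tehran → 1:21 PM UTC.
Add 10 hours 42 minutes leg 4 → 12:03 AM UTC (Jun 30).
Chatham Islands is UTC+12:45, so local arrival = 12:03 AM + 12:45 = 12:48 PM on Jun 30.

12:48 PM on June 30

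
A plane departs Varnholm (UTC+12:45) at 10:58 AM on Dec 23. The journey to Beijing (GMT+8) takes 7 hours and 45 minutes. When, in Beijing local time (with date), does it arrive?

1:58 PM on December 23

Convert departure to UTC: 10:58 AM − 12:45 = 10:13 PM UTC on Dec 22.
Add 7 hours 45 minutes travel time → 5:58 AM UTC (Dec 23).
Beijing is UTC+8:00, so local arrival = 5:58 AM + 8:00 = 1:58 PM on Dec 23.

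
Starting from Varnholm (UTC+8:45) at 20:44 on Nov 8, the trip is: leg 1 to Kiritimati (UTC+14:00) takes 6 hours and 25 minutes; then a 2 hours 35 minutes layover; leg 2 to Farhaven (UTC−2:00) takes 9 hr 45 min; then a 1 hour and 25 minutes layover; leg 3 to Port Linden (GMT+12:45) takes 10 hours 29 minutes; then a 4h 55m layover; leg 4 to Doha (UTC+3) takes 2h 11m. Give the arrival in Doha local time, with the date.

Convert departure to UTC: 20:44 − 8:45 = 11:59 UTC on Nov 8.
Add 6 hours 25 minutes leg 1 → 18:24 UTC.
Add 2 hours and 35 minutes layover in Kiritimati → 20:59 UTC.
Add 9 hours 45 minutes leg 2 → 06:44 UTC (Nov 9).
Add 1 hour and 25 minutes layover in Farhaven → 08:09 UTC.
Add 10 hours 29 minutes leg 3 → 18:38 UTC.
Add 4 hours and 55 minutes layover in Port Linden → 23:33 UTC.
Add 2 hours 11 minutes leg 4 → 01:44 UTC (Nov 10).
Doha is UTC+3:00, so local arrival = 01:44 + 3:00 = 04:44 on Nov 10.

04:44 on November 10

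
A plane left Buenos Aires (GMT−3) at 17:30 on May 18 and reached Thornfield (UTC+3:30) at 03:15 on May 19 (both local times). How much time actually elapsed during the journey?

3 hours 15 minutes

Departure in UTC: 17:30 + 3:00 = 20:30 on May 18.
Arrival in UTC: 03:15 − 3:30 = 23:45 on May 18.
Elapsed = 23:45 − 20:30 = 3 hours 15 minutes.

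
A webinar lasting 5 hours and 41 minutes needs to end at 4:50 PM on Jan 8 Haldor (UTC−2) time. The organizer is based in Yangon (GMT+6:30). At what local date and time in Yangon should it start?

Target end time in UTC: 4:50 PM + 2:00 = 6:50 PM on Jan 8.
Subtract 5 hours 41 minutes → start 1:09 PM UTC on Jan 8.
Yangon is UTC+6:30: 1:09 PM + 6:30 = 7:39 PM on Jan 8.

7:39 PM on January 8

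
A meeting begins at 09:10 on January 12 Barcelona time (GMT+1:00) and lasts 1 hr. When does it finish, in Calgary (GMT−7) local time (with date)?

Convert start to UTC: 09:10 − 1:00 = 08:10 UTC on Jan 12.
Add 1 hour duration → 09:10 UTC.
Calgary is UTC−7:00, so local end time = 09:10 − 7:00 = 02:10 on Jan 12.

02:10 on January 12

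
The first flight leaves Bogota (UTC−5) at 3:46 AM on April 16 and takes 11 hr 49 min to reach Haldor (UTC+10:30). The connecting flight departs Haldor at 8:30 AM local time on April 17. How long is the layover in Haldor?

1 hour 25 minutes

Convert departure to UTC: 3:46 AM + 5:00 = 8:46 AM UTC on Apr 16.
Add 11 hours and 49 minutes flight time → 8:35 PM UTC.
Haldor is UTC+10:30, so local arrival = 8:35 PM + 10:30 = 7:05 AM on Apr 17.
Layover = 8:30 AM − 7:05 AM = 1 hour 25 minutes.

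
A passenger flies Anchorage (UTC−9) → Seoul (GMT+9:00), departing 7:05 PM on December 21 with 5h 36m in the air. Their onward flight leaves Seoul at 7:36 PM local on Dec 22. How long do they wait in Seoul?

55 minutes

Convert departure to UTC: 7:05 PM + 9:00 = 4:05 AM UTC on Dec 22.
Add 5 hours and 36 minutes flight time → 9:41 AM UTC.
Seoul is UTC+9:00, so local arrival = 9:41 AM + 9:00 = 6:41 PM on Dec 22.
Layover = 7:36 PM − 6:41 PM = 55 minutes.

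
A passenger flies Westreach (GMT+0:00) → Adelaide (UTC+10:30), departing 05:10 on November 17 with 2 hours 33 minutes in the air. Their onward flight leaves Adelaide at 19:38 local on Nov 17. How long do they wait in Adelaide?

1 hour 25 minutes

Westreach is at UTC+0, so departure is already 05:10 UTC on Nov 17.
Add 2 hours and 33 minutes flight time → 07:43 UTC.
Adelaide is UTC+10:30, so local arrival = 07:43 + 10:30 = 18:13 on Nov 17.
Layover = 19:38 − 18:13 = 1 hour 25 minutes.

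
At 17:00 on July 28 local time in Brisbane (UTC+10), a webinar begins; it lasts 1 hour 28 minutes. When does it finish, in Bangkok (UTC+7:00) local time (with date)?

Bangkok is 3:00 behind Brisbane.
After 1 hour 28 minutes it is 18:28 in Brisbane.
Shift by the zone difference: 18:28 − 3:00 = 15:28 on Jul 28 in Bangkok.

15:28 on Jul 28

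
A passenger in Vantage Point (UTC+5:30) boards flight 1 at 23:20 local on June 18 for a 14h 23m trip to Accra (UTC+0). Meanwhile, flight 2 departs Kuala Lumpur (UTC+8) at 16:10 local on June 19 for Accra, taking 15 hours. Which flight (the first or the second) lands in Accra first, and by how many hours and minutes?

Flight 1 in UTC: 23:20 − 5:30 = 17:50 on Jun 18.
+14 hours 23 minutes → arrive 08:13 UTC on Jun 19.
Flight 2 in UTC: 16:10 − 8:00 = 08:10 on Jun 19.
+15 hours → arrive 23:10 UTC on Jun 19.
Flight 1 lands earlier by 14 hours 57 minutes.

the first, by 14 hours 57 minutes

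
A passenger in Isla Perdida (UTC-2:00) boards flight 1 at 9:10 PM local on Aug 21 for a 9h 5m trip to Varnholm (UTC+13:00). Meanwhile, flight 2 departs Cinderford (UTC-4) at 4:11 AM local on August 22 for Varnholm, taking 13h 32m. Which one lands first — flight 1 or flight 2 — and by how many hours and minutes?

the first, by 13 hours 28 minutes

Flight 1 in UTC: 9:10 PM + 2:00 = 11:10 PM on Aug 21.
+9 hours 5 minutes → arrive 8:15 AM UTC on Aug 22.
Flight 2 in UTC: 4:11 AM + 4:00 = 8:11 AM on Aug 22.
+13 hours and 32 minutes → arrive 9:43 PM UTC on Aug 22.
Flight 1 lands earlier by 13 hours 28 minutes.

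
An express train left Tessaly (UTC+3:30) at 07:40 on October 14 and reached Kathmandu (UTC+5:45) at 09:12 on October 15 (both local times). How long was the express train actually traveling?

23 hours 17 minutes

Kathmandu is 2:15 ahead of Tessaly.
Clock-face elapsed time (ignoring zones) is 25 hours 32 minutes.
Actual elapsed = 25 hours 32 minutes − 2:15 = 23 hours 17 minutes.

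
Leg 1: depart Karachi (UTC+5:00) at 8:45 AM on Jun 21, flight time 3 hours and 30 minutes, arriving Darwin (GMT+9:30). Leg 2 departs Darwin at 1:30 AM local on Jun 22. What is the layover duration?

Convert departure to UTC: 8:45 AM − 5:00 = 3:45 AM UTC on Jun 21.
Add 3 hours 30 minutes flight time → 7:15 AM UTC.
Darwin is UTC+9:30, so local arrival = 7:15 AM + 9:30 = 4:45 PM on Jun 21.
Layover = 1:30 AM − 4:45 PM (+1 day) = 8 hours 45 minutes.

8 hours 45 minutes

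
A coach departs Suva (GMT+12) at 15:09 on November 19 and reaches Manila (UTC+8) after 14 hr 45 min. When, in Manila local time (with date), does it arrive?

Manila is 4:00 behind Suva.
After 14 hours 45 minutes it is 05:54 (Nov 20) in Suva.
Shift by the zone difference: 05:54 − 4:00 = 01:54 on Nov 20 in Manila.

01:54 on Nov 20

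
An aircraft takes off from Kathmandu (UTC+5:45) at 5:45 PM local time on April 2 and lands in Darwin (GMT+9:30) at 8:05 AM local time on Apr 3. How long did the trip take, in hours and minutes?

Darwin is 3:45 ahead of Kathmandu.
Clock-face elapsed time (ignoring zones) is 14 hours 20 minutes.
Actual elapsed = 14 hours 20 minutes − 3:45 = 10 hours 35 minutes.

10 hours 35 minutes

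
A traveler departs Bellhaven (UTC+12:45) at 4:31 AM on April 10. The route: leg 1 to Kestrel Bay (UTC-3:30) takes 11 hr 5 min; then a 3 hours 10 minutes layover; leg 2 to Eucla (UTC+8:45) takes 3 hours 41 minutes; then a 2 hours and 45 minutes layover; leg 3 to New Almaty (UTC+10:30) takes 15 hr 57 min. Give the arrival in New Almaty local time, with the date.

2:54 PM on April 11

Convert departure to UTC: 4:31 AM − 12:45 = 3:46 PM UTC on Apr 9.
Add 11 hours and 5 minutes leg 1 → 2:51 AM UTC (Apr 10).
Add 3 hours and 10 minutes layover in Kestrel Bay → 6:01 AM UTC.
Add 3 hours and 41 minutes leg 2 → 9:42 AM UTC.
Add 2 hours 45 minutes layover in Eucla → 12:27 PM UTC.
Add 15 hours and 57 minutes leg 3 → 4:24 AM UTC (Apr 11).
New Almaty is UTC+10:30, so local arrival = 4:24 AM + 10:30 = 2:54 PM on Apr 11.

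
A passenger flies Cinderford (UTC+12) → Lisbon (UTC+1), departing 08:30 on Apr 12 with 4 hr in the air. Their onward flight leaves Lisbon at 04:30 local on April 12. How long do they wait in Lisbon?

3 hours

Convert departure to UTC: 08:30 − 12:00 = 20:30 UTC on Apr 11.
Add 4 hours flight time → 00:30 UTC (Apr 12).
Lisbon is UTC+1:00, so local arrival = 00:30 + 1:00 = 01:30 on Apr 12.
Layover = 04:30 − 01:30 = 3 hours.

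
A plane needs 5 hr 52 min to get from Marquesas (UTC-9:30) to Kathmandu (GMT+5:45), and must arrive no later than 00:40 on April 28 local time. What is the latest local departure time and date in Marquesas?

03:33 on April 27

Target arrival in UTC: 00:40 − 5:45 = 18:55 on Apr 27.
Subtract 5 hours 52 minutes → departure 13:03 UTC on Apr 27.
Marquesas is UTC−9:30: 13:03 − 9:30 = 03:33 on Apr 27.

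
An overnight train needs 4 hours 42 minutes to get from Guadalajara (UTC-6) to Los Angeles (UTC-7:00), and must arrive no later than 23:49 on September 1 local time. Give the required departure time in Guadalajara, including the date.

Target arrival in UTC: 23:49 + 7:00 = 06:49 on Sep 2.
Subtract 4 hours and 42 minutes → departure 02:07 UTC on Sep 2.
Guadalajara is UTC−6:00: 02:07 − 6:00 = 20:07 on Sep 1.

20:07 on Sep 1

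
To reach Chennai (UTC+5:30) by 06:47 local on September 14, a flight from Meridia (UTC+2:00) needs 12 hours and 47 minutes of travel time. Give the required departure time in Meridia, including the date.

Target arrival in UTC: 06:47 − 5:30 = 01:17 on Sep 14.
Subtract 12 hours and 47 minutes → departure 12:30 UTC on Sep 13.
Meridia is UTC+2:00: 12:30 + 2:00 = 14:30 on Sep 13.

14:30 on September 13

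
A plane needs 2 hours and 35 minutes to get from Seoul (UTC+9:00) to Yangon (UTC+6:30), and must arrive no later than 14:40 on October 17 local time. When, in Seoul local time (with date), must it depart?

Target arrival in UTC: 14:40 − 6:30 = 08:10 on Oct 17.
Subtract 2 hours and 35 minutes → departure 05:35 UTC on Oct 17.
Seoul is UTC+9:00: 05:35 + 9:00 = 14:35 on Oct 17.

14:35 on October 17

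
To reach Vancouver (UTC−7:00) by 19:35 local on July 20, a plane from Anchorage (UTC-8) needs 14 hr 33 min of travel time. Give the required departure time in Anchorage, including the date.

Target arrival in UTC: 19:35 + 7:00 = 02:35 on Jul 21.
Subtract 14 hours and 33 minutes → departure 12:02 UTC on Jul 20.
Anchorage is UTC−8:00: 12:02 − 8:00 = 04:02 on Jul 20.

04:02 on July 20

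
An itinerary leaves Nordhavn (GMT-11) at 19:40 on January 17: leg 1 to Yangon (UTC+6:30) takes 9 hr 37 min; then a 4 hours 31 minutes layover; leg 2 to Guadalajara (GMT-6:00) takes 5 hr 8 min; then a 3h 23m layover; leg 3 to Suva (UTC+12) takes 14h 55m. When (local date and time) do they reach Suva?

Convert departure to UTC: 19:40 + 11:00 = 06:40 UTC on Jan 18.
Add 9 hours 37 minutes leg 1 → 16:17 UTC.
Add 4 hours 31 minutes layover in Yangon → 20:48 UTC.
Add 5 hours and 8 minutes leg 2 → 01:56 UTC (Jan 19).
Add 3 hours 23 minutes layover in Guadalajara → 05:19 UTC.
Add 14 hours and 55 minutes leg 3 → 20:14 UTC.
Suva is UTC+12:00, so local arrival = 20:14 + 12:00 = 08:14 on Jan 20.

08:14 on January 20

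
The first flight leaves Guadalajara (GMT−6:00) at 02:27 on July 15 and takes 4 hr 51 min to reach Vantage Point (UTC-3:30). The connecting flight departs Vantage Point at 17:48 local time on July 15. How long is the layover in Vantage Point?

8 hours

Convert departure to UTC: 02:27 + 6:00 = 08:27 UTC on Jul 15.
Add 4 hours and 51 minutes flight time → 13:18 UTC.
Vantage Point is UTC−3:30, so local arrival = 13:18 − 3:30 = 09:48 on Jul 15.
Layover = 17:48 − 09:48 = 8 hours.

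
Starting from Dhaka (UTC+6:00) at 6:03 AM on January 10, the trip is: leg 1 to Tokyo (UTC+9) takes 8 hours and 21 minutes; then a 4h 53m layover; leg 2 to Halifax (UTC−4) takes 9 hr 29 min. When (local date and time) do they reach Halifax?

6:46 PM on January 10

Convert departure to UTC: 6:03 AM − 6:00 = 12:03 AM UTC on Jan 10.
Add 8 hours and 21 minutes leg 1 → 8:24 AM UTC.
Add 4 hours 53 minutes layover in Tokyo → 1:17 PM UTC.
Add 9 hours and 29 minutes leg 2 → 10:46 PM UTC.
Halifax is UTC−4:00, so local arrival = 10:46 PM − 4:00 = 6:46 PM on Jan 10.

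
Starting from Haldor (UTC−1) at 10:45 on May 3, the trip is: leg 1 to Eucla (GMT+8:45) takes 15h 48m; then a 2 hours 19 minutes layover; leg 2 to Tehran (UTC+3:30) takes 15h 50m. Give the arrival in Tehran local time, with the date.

01:12 on May 5

Convert departure to UTC: 10:45 + 1:00 = 11:45 UTC on May 3.
Add 15 hours 48 minutes leg 1 → 03:33 UTC (May 4).
Add 2 hours and 19 minutes layover in Eucla → 05:52 UTC.
Add 15 hours and 50 minutes leg 2 → 21:42 UTC.
Tehran is UTC+3:30, so local arrival = 21:42 + 3:30 = 01:12 on May 5.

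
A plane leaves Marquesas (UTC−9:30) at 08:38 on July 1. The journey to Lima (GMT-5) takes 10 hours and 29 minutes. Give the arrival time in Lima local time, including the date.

23:37 on July 1

Convert departure to UTC: 08:38 + 9:30 = 18:08 UTC on Jul 1.
Add 10 hours and 29 minutes travel time → 04:37 UTC (Jul 2).
Lima is UTC−5:00, so local arrival = 04:37 − 5:00 = 23:37 on Jul 1.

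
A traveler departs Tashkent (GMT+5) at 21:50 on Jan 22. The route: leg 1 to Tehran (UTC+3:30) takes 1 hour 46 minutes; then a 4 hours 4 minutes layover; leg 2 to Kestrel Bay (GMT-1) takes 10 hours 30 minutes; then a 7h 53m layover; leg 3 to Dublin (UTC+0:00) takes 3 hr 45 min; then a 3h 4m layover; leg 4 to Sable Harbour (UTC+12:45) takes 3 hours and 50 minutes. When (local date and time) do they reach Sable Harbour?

16:27 on January 24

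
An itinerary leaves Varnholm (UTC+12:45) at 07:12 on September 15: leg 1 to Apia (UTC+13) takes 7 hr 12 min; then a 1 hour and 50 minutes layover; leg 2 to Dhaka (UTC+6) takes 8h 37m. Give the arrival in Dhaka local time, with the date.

Convert departure to UTC: 07:12 − 12:45 = 18:27 UTC on Sep 14.
Add 7 hours 12 minutes leg 1 → 01:39 UTC (Sep 15).
Add 1 hour and 50 minutes layover in Apia → 03:29 UTC.
Add 8 hours and 37 minutes leg 2 → 12:06 UTC.
Dhaka is UTC+6:00, so local arrival = 12:06 + 6:00 = 18:06 on Sep 15.

18:06 on September 15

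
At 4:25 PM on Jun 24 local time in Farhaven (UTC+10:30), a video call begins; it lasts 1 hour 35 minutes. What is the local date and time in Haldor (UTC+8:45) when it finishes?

Haldor is 1:45 behind Farhaven.
After 1 hour and 35 minutes it is 6:00 PM in Farhaven.
Shift by the zone difference: 6:00 PM − 1:45 = 4:15 PM on Jun 24 in Haldor.

4:15 PM on Jun 24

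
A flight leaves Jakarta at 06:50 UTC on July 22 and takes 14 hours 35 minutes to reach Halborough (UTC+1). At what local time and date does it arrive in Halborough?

Departure is given in UTC: 06:50 on Jul 22.
Add 14 hours 35 minutes → 21:25 UTC.
Halborough is UTC+1:00: 21:25 + 1:00 = 22:25 on Jul 22.

22:25 on July 22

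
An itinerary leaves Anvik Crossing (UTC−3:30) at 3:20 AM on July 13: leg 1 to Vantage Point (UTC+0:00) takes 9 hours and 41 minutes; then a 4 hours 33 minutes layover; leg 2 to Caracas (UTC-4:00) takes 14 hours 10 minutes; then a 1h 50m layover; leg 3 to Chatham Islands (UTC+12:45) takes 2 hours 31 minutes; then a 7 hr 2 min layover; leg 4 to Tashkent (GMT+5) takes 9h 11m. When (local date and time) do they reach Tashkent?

12:48 PM on Jul 15

Convert departure to UTC: 3:20 AM + 3:30 = 6:50 AM UTC on Jul 13.
Add 9 hours 41 minutes leg 1 → 4:31 PM UTC.
Add 4 hours and 33 minutes layover in Vantage Point → 9:04 PM UTC.
Add 14 hours and 10 minutes leg 2 → 11:14 AM UTC (Jul 14).
Add 1 hour and 50 minutes layover in Caracas → 1:04 PM UTC.
Add 2 hours 31 minutes leg 3 → 3:35 PM UTC.
Add 7 hours and 2 minutes layover in Chatham Islands → 10:37 PM UTC.
Add 9 hours 11 minutes leg 4 → 7:48 AM UTC (Jul 15).
Tashkent is UTC+5:00, so local arrival = 7:48 AM + 5:00 = 12:48 PM on Jul 15.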